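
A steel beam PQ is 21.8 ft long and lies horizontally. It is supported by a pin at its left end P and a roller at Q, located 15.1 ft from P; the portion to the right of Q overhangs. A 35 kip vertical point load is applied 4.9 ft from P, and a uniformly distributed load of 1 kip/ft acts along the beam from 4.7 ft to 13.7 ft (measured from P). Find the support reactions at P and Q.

P_x = 0, P_y = 27.16 kip, Q_y = 16.84 kip

Resultant of the distributed load: 1 × 9 = 9 kip at 9.2 ft from P.
ΣM about P: Q_y·15.1 − 35·4.9 − (1·9)·9.2 = 0 → Q_y = 254.3/15.1 = 16.8411 ≈ 16.84 kip.
ΣF_y = 0: P_y + 16.8411 − 35 − 1·9 = 0 → P_y = 27.16 kip.
ΣF_x = 0: no horizontal applied forces, so P_x = 0.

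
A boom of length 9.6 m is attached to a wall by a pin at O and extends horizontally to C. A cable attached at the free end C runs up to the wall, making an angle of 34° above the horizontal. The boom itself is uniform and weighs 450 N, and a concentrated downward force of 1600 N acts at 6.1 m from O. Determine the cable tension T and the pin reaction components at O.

ΣM about O: T·sin34°·9.6 − 450·4.8 − 1600·6.1 = 0 → T = 11920/(9.6·0.559193) = 2220.46 ≈ 2220 N.
ΣF_x = 0: O_x − T·cos34° = 0 → O_x = 2220.46 × 0.829038 = 1841 N.
ΣF_y = 0: O_y + T·sin34° − 450 − 1600 = 0 → O_y = 2050 − 2220.46 × 0.559193 = 808.3 N.

T = 2220 N, O_x = 1841 N, O_y = 808.3 N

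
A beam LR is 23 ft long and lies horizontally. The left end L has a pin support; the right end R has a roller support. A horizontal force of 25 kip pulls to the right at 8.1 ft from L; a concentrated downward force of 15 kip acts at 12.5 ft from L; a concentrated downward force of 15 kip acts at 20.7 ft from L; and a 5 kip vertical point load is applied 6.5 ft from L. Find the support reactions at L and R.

L_x = -25.00 kip, L_y = 11.93 kip, R_y = 23.07 kip

ΣM about L: R_y·23 − 15·12.5 − 15·20.7 − 5·6.5 = 0 → R_y = 530.5/23 = 23.0652 ≈ 23.07 kip.
ΣF_y = 0: L_y + 23.0652 − 15 − 15 − 5 = 0 → L_y = 11.93 kip.
ΣF_x = 0: L_x + 25 = 0 → L_x = -25.00 kip.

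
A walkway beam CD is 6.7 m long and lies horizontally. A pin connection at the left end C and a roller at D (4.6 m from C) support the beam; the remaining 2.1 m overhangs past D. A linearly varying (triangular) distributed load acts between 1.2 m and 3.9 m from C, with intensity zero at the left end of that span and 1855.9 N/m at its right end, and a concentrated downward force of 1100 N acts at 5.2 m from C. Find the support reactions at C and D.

C_x = 0, C_y = 728.0 N, D_y = 2877 N

Resultant of the triangular load: ½ × 1855.9 × 2.7 = 2505.465 N, acting at 3 m from C (one-third of the span from the peak).
Taking moments about C: D_y·4.6 − (½·1855.9·2.7)·3 − 1100·5.2 = 0 → D_y = 13236.395/4.6 = 2877.48 ≈ 2877 N.
ΣF_y = 0: C_y + 2877.48 − ½·1855.9·2.7 − 1100 = 0 → C_y = 728.0 N.
ΣF_x = 0: no horizontal applied forces, so C_x = 0.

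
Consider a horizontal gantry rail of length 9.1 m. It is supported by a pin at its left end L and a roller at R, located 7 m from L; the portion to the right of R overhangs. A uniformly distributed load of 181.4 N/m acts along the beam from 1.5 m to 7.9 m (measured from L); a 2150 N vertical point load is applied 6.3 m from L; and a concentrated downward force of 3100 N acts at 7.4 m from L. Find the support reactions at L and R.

L_x = 0, L_y = 419.3 N, R_y = 5992 N

Resultant of the distributed load: 181.4 × 6.4 = 1160.96 N at 4.7 m from L.
Moments about L: R_y·7 − (181.4·6.4)·4.7 − 2150·6.3 − 3100·7.4 = 0 → R_y = 41941.512/7 = 5991.64 ≈ 5992 N.
ΣF_y = 0: L_y + 5991.64 − 181.4·6.4 − 2150 − 3100 = 0 → L_y = 419.3 N.
ΣF_x = 0: no horizontal applied forces, so L_x = 0.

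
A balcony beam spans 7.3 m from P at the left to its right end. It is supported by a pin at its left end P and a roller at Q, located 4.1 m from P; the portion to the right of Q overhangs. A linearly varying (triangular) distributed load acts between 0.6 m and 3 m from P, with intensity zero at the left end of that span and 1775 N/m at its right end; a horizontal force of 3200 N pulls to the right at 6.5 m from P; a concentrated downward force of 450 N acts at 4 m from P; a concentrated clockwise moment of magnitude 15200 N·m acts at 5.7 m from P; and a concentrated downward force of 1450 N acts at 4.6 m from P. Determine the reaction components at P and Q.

P_x = -3200 N, P_y = -2886 N, Q_y = 6916 N

Resultant of the triangular load: ½ × 1775 × 2.4 = 2130 N, acting at 2.2 m from P (one-third of the span from the peak).
Moments about P: Q_y·4.1 − (½·1775·2.4)·2.2 − 450·4 − 15200 − 1450·4.6 = 0 → Q_y = 28356/4.1 = 6916.1 ≈ 6916 N.
ΣF_y = 0: P_y + 6916.1 − ½·1775·2.4 − 450 − 1450 = 0 → P_y = -2886 N.
ΣF_x = 0: P_x + 3200 = 0 → P_x = -3200 N.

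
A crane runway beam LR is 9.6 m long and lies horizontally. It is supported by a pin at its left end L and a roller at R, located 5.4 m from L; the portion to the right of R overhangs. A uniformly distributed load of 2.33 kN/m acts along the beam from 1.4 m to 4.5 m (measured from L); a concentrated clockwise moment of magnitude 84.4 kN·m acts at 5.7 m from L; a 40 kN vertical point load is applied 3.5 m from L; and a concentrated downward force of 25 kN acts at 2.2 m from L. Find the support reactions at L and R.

Resultant of the distributed load: 2.33 × 3.1 = 7.223 kN at 2.95 m from L.
Moments about L: R_y·5.4 − (2.33·3.1)·2.95 − 84.4 − 40·3.5 − 25·2.2 = 0 → R_y = 300.70785/5.4 = 55.6866 ≈ 55.69 kN.
ΣF_y = 0: L_y + 55.6866 − 2.33·3.1 − 40 − 25 = 0 → L_y = 16.54 kN.
ΣF_x = 0: no horizontal applied forces, so L_x = 0.

L_x = 0, L_y = 16.54 kN, R_y = 55.69 kN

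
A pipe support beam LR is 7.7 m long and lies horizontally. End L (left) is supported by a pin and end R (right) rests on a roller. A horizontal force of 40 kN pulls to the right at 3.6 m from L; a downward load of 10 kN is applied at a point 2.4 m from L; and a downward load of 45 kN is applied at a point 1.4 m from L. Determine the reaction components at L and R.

Moments about L: R_y·7.7 − 10·2.4 − 45·1.4 = 0 → R_y = 87/7.7 = 11.2987 ≈ 11.30 kN.
ΣF_y = 0: L_y + 11.2987 − 10 − 45 = 0 → L_y = 43.70 kN.
ΣF_x = 0: L_x + 40 = 0 → L_x = -40.00 kN.

L_x = -40.00 kN, L_y = 43.70 kN, R_y = 11.30 kN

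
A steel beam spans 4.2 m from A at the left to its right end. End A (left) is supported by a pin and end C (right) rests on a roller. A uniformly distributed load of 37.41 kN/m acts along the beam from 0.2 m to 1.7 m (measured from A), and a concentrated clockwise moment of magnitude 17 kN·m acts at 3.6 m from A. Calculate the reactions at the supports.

Resultant of the distributed load: 37.41 × 1.5 = 56.115 kN at 0.95 m from A.
Moments about A: C_y·4.2 − (37.41·1.5)·0.95 − 17 = 0 → C_y = 70.30925/4.2 = 16.7403 ≈ 16.74 kN.
ΣF_y = 0: A_y + 16.7403 − 37.41·1.5 = 0 → A_y = 39.37 kN.
ΣF_x = 0: no horizontal applied forces, so A_x = 0.

A_x = 0, A_y = 39.37 kN, C_y = 16.74 kN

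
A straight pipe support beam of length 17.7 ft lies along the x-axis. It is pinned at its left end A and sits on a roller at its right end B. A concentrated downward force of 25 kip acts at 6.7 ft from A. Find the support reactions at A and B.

Moments about A: B_y·17.7 − 25·6.7 = 0 → B_y = 167.5/17.7 = 9.46328 ≈ 9.463 kip.
ΣF_y = 0: A_y + 9.46328 − 25 = 0 → A_y = 15.54 kip.
ΣF_x = 0: no horizontal applied forces, so A_x = 0.

A_x = 0, A_y = 15.54 kip, B_y = 9.463 kip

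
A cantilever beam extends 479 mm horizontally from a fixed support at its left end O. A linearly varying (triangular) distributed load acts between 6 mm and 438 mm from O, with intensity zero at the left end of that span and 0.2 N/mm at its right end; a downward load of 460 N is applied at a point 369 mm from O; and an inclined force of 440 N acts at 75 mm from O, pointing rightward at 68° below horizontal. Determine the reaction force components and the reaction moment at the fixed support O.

O_x = -164.8 N, O_y = 911.2 N, M_O = 213000 N·mm

Resultant of the triangular load: ½ × 0.2 × 432 = 43.2 N, acting at 294 mm from O (one-third of the span from the peak).
ΣF_x = 0: O_x + 440·cos68° = 0 → O_x = -164.8 N.
ΣF_y = 0: O_y − ½·0.2·432 − 460 − 440·sin68° = 0 → O_y = 911.2 N.
ΣM about O: M_O − (½·0.2·432)·294 − 460·369 − 440·sin68°·75 = 0 → M_O = 213000 N·mm.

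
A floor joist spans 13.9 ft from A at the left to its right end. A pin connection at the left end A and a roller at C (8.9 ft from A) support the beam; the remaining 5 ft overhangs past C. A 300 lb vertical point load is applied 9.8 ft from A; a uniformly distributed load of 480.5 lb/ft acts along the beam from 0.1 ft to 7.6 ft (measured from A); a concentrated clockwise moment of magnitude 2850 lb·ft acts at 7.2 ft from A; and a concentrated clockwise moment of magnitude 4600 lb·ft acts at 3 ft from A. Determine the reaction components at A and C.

A_x = 0, A_y = 1177 lb, C_y = 2726 lb

Resultant of the distributed load: 480.5 × 7.5 = 3603.75 lb at 3.85 ft from A.
Moments about A: C_y·8.9 − 300·9.8 − (480.5·7.5)·3.85 − 2850 − 4600 = 0 → C_y = 24264.4375/8.9 = 2726.34 ≈ 2726 lb.
ΣF_y = 0: A_y + 2726.34 − 300 − 480.5·7.5 = 0 → A_y = 1177 lb.
ΣF_x = 0: no horizontal applied forces, so A_x = 0.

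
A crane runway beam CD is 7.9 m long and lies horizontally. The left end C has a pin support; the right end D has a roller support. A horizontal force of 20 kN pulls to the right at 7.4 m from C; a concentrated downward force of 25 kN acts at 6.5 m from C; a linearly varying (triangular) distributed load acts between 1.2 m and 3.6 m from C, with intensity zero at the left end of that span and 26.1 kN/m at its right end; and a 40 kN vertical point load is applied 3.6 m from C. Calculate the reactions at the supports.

Resultant of the triangular load: ½ × 26.1 × 2.4 = 31.32 kN, acting at 2.8 m from C (one-third of the span from the peak).
Moments about C: D_y·7.9 − 25·6.5 − (½·26.1·2.4)·2.8 − 40·3.6 = 0 → D_y = 394.196/7.9 = 49.8982 ≈ 49.90 kN.
ΣF_y = 0: C_y + 49.8982 − 25 − ½·26.1·2.4 − 40 = 0 → C_y = 46.42 kN.
ΣF_x = 0: C_x + 20 = 0 → C_x = -20.00 kN.

C_x = -20.00 kN, C_y = 46.42 kN, D_y = 49.90 kN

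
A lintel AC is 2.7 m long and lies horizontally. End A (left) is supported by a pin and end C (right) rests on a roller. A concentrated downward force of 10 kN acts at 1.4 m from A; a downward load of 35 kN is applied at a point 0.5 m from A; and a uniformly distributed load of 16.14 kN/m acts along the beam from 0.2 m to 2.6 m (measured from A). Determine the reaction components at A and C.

A_x = 0, A_y = 51.98 kN, C_y = 31.75 kN

Resultant of the distributed load: 16.14 × 2.4 = 38.736 kN at 1.4 m from A.
ΣM about A: C_y·2.7 − 10·1.4 − 35·0.5 − (16.14·2.4)·1.4 = 0 → C_y = 85.7304/2.7 = 31.752 ≈ 31.75 kN.
ΣF_y = 0: A_y + 31.752 − 10 − 35 − 16.14·2.4 = 0 → A_y = 51.98 kN.
ΣF_x = 0: no horizontal applied forces, so A_x = 0.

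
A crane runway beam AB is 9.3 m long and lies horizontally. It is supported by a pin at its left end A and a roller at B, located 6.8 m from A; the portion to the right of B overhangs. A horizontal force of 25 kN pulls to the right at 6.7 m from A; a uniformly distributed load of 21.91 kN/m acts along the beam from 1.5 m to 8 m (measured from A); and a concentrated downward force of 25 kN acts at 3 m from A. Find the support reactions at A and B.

A_x = -25.00 kN, A_y = 56.90 kN, B_y = 110.5 kN

Resultant of the distributed load: 21.91 × 6.5 = 142.415 kN at 4.75 m from A.
Moments about A: B_y·6.8 − (21.91·6.5)·4.75 − 25·3 = 0 → B_y = 751.47125/6.8 = 110.51 ≈ 110.5 kN.
ΣF_y = 0: A_y + 110.51 − 21.91·6.5 − 25 = 0 → A_y = 56.90 kN.
ΣF_x = 0: A_x + 25 = 0 → A_x = -25.00 kN.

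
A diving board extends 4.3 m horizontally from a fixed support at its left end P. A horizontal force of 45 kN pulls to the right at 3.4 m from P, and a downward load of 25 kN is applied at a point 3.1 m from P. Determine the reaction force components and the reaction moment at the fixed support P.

P_x = -45.00 kN, P_y = 25.00 kN, M_P = 77.50 kN·m

ΣF_x = 0: P_x + 45 = 0 → P_x = -45.00 kN.
ΣF_y = 0: P_y − 25 = 0 → P_y = 25.00 kN.
ΣM about P: M_P − 25·3.1 = 0 → M_P = 77.50 kN·m.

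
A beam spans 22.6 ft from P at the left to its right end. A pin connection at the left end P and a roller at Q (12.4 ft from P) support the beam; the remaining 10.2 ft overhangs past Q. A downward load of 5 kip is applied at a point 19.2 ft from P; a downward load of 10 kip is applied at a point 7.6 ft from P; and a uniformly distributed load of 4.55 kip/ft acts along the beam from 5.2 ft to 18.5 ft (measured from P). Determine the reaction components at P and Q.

P_x = 0, P_y = 3.813 kip, Q_y = 71.70 kip

Resultant of the distributed load: 4.55 × 13.3 = 60.515 kip at 11.85 ft from P.
Taking moments about P: Q_y·12.4 − 5·19.2 − 10·7.6 − (4.55·13.3)·11.85 = 0 → Q_y = 889.10275/12.4 = 71.7018 ≈ 71.70 kip.
ΣF_y = 0: P_y + 71.7018 − 5 − 10 − 4.55·13.3 = 0 → P_y = 3.813 kip.
ΣF_x = 0: no horizontal applied forces, so P_x = 0.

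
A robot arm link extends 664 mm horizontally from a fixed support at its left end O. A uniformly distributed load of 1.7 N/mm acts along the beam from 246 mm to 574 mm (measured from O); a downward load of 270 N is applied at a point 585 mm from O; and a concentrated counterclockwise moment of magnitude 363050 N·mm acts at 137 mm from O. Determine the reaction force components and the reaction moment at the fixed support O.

O_x = 0, O_y = 827.6 N, M_O = 23520 N·mm

Resultant of the distributed load: 1.7 × 328 = 557.6 N at 410 mm from O.
ΣF_x = 0: O_x = 0.
ΣF_y = 0: O_y − 1.7·328 − 270 = 0 → O_y = 827.6 N.
ΣM about O: M_O − (1.7·328)·410 − 270·585 + 363050 = 0 → M_O = 23520 N·mm.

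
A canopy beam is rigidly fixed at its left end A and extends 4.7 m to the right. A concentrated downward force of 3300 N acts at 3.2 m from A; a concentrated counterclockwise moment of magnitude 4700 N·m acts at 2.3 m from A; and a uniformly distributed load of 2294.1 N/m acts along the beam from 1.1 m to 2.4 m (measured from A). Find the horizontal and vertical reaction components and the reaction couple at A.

A_x = 0, A_y = 6282 N, M_A = 11080 N·m

Resultant of the distributed load: 2294.1 × 1.3 = 2982.33 N at 1.75 m from A.
ΣF_x = 0: A_x = 0.
ΣF_y = 0: A_y − 3300 − 2294.1·1.3 = 0 → A_y = 6282 N.
ΣM about A: M_A − 3300·3.2 + 4700 − (2294.1·1.3)·1.75 = 0 → M_A = 11080 N·m.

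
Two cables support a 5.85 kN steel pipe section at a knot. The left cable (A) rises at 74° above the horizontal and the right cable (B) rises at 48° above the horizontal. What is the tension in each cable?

ΣF_x = 0: −T_A·cos74° + T_B·cos48° = 0 → T_B = 0.411934·T_A.
ΣF_y = 0: T_A·sin74° + T_B·sin48° = 5.85.
Substitute: T_A·(0.961262 + 0.411934·0.743145) = 5.85 → T_A = 4.61579 ≈ 4.616 kN.
Then T_B = 0.411934 × 4.61579 = 1.901 kN.

T_A = 4.616 kN, T_B = 1.901 kN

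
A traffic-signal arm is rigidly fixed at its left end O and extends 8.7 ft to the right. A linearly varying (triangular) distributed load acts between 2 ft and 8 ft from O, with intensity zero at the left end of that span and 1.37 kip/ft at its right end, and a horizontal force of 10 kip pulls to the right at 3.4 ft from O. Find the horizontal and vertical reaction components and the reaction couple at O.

O_x = -10.00 kip, O_y = 4.110 kip, M_O = 24.66 kip·ft

Resultant of the triangular load: ½ × 1.37 × 6 = 4.11 kip, acting at 6 ft from O (one-third of the span from the peak).
ΣF_x = 0: O_x + 10 = 0 → O_x = -10.00 kip.
ΣF_y = 0: O_y − ½·1.37·6 = 0 → O_y = 4.110 kip.
ΣM about O: M_O − (½·1.37·6)·6 = 0 → M_O = 24.66 kip·ft.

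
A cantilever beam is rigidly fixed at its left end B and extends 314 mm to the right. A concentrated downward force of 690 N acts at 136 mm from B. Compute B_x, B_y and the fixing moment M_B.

ΣF_x = 0: B_x = 0.
ΣF_y = 0: B_y − 690 = 0 → B_y = 690.0 N.
ΣM about B: M_B − 690·136 = 0 → M_B = 93840 N·mm.

B_x = 0, B_y = 690.0 N, M_B = 93840 N·mm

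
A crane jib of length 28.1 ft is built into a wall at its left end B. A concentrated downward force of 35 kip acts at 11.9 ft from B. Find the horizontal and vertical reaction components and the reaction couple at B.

B_x = 0, B_y = 35.00 kip, M_B = 416.5 kip·ft

ΣF_x = 0: B_x = 0.
ΣF_y = 0: B_y − 35 = 0 → B_y = 35.00 kip.
ΣM about B: M_B − 35·11.9 = 0 → M_B = 416.5 kip·ft.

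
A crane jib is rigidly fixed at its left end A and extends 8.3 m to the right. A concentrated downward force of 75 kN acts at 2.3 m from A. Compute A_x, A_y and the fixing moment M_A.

A_x = 0, A_y = 75.00 kN, M_A = 172.5 kN·m

ΣF_x = 0: A_x = 0.
ΣF_y = 0: A_y − 75 = 0 → A_y = 75.00 kN.
ΣM about A: M_A − 75·2.3 = 0 → M_A = 172.5 kN·m.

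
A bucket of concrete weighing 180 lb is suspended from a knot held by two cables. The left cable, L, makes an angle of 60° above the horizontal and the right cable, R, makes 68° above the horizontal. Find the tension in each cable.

ΣF_x = 0: −T_L·cos60° + T_R·cos68° = 0 → T_R = 1.33473·T_L.
ΣF_y = 0: T_L·sin60° + T_R·sin68° = 180.
Substitute: T_L·(0.866025 + 1.33473·0.927184) = 180 → T_L = 85.569 ≈ 85.57 lb.
Then T_R = 1.33473 × 85.569 = 114.2 lb.

T_L = 85.57 lb, T_R = 114.2 lb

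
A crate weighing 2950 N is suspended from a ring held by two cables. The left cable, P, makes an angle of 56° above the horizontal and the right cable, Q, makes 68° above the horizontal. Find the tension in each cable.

ΣF_x = 0: −T_P·cos56° + T_Q·cos68° = 0 → T_Q = 1.49275·T_P.
ΣF_y = 0: T_P·sin56° + T_Q·sin68° = 2950.
Substitute: T_P·(0.829038 + 1.49275·0.927184) = 2950 → T_P = 1332.98 ≈ 1333 N.
Then T_Q = 1.49275 × 1332.98 = 1990 N.

T_P = 1333 N, T_Q = 1990 N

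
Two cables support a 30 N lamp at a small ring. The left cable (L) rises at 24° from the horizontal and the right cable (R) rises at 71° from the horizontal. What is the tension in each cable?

ΣF_x = 0: −T_L·cos24° + T_R·cos71° = 0 → T_R = 2.806·T_L.
ΣF_y = 0: T_L·sin24° + T_R·sin71° = 30.
Substitute: T_L·(0.406737 + 2.806·0.945519) = 30 → T_L = 9.80436 ≈ 9.804 N.
Then T_R = 2.806 × 9.80436 = 27.51 N.

T_L = 9.804 N, T_R = 27.51 N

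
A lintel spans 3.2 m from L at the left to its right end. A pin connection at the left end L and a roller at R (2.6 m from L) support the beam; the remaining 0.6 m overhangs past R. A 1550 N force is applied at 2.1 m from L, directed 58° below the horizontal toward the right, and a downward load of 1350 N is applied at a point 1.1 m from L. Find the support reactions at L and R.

Taking moments about L: R_y·2.6 − 1550·sin58°·2.1 − 1350·1.1 = 0 → R_y = 4245.4/2.6 = 1632.85 ≈ 1633 N.
ΣF_y = 0: L_y + 1632.85 − 1550·sin58° − 1350 = 0 → L_y = 1032 N.
ΣF_x = 0: L_x + 1550·cos58° = 0 → L_x = -821.4 N.

L_x = -821.4 N, L_y = 1032 N, R_y = 1633 N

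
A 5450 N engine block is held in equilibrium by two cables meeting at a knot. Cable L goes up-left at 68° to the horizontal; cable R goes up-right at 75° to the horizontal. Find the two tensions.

T_L = 2344 N, T_R = 3392 N

ΣF_x = 0: −T_L·cos68° + T_R·cos75° = 0 → T_R = 1.44737·T_L.
ΣF_y = 0: T_L·sin68° + T_R·sin75° = 5450.
Substitute: T_L·(0.927184 + 1.44737·0.965926) = 5450 → T_L = 2343.85 ≈ 2344 N.
Then T_R = 1.44737 × 2343.85 = 3392 N.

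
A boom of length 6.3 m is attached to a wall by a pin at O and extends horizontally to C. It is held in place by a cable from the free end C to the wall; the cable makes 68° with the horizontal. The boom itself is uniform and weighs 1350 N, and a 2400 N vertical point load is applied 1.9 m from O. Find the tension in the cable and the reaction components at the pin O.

T = 1509 N, O_x = 565.2 N, O_y = 2351 N

ΣM about O: T·sin68°·6.3 − 1350·3.15 − 2400·1.9 = 0 → T = 8812.5/(6.3·0.927184) = 1508.66 ≈ 1509 N.
ΣF_x = 0: O_x − T·cos68° = 0 → O_x = 1508.66 × 0.374607 = 565.2 N.
ΣF_y = 0: O_y + T·sin68° − 1350 − 2400 = 0 → O_y = 3750 − 1508.66 × 0.927184 = 2351 N.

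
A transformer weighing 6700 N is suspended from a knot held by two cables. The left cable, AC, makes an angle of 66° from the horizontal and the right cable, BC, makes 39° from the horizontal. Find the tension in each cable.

ΣF_x = 0: −T_AC·cos66° + T_BC·cos39° = 0 → T_BC = 0.523372·T_AC.
ΣF_y = 0: T_AC·sin66° + T_BC·sin39° = 6700.
Substitute: T_AC·(0.913545 + 0.523372·0.62932) = 6700 → T_AC = 5390.56 ≈ 5391 N.
Then T_BC = 0.523372 × 5390.56 = 2821 N.

T_AC = 5391 N, T_BC = 2821 N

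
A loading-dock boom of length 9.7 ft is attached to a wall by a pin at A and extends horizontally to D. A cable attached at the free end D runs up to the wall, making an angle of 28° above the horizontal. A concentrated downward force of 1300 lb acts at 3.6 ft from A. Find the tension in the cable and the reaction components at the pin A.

T = 1028 lb, A_x = 907.4 lb, A_y = 817.5 lb

ΣM about A: T·sin28°·9.7 − 1300·3.6 = 0 → T = 4680/(9.7·0.469472) = 1027.7 ≈ 1028 lb.
ΣF_x = 0: A_x − T·cos28° = 0 → A_x = 1027.7 × 0.882948 = 907.4 lb.
ΣF_y = 0: A_y + T·sin28° − 1300 = 0 → A_y = 1300 − 1027.7 × 0.469472 = 817.5 lb.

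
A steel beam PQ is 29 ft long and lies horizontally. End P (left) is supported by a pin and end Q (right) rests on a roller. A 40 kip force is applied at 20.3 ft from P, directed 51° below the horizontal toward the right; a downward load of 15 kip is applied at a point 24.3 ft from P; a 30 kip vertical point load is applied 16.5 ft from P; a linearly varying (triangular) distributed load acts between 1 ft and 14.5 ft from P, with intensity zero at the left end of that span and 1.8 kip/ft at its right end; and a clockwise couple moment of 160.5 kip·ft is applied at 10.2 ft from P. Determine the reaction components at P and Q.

Resultant of the triangular load: ½ × 1.8 × 13.5 = 12.15 kip, acting at 10 ft from P (one-third of the span from the peak).
Moments about P: Q_y·29 − 40·sin51°·20.3 − 15·24.3 − 30·16.5 − (½·1.8·13.5)·10 − 160.5 = 0 → Q_y = 1772.54/29 = 61.1221 ≈ 61.12 kip.
ΣF_y = 0: P_y + 61.1221 − 40·sin51° − 15 − 30 − ½·1.8·13.5 = 0 → P_y = 27.11 kip.
ΣF_x = 0: P_x + 40·cos51° = 0 → P_x = -25.17 kip.

P_x = -25.17 kip, P_y = 27.11 kip, Q_y = 61.12 kip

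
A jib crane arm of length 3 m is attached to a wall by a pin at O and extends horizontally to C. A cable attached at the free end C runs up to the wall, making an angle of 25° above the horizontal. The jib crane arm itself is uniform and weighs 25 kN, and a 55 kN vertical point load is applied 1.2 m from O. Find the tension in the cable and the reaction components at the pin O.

ΣM about O: T·sin25°·3 − 25·1.5 − 55·1.2 = 0 → T = 103.5/(3·0.422618) = 81.634 ≈ 81.63 kN.
ΣF_x = 0: O_x − T·cos25° = 0 → O_x = 81.634 × 0.906308 = 73.99 kN.
ΣF_y = 0: O_y + T·sin25° − 25 − 55 = 0 → O_y = 80 − 81.634 × 0.422618 = 45.50 kN.

T = 81.63 kN, O_x = 73.99 kN, O_y = 45.50 kN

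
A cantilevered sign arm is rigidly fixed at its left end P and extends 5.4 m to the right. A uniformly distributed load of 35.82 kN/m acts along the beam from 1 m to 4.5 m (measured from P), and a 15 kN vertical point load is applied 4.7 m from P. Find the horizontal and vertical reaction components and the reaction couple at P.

Resultant of the distributed load: 35.82 × 3.5 = 125.37 kN at 2.75 m from P.
ΣF_x = 0: P_x = 0.
ΣF_y = 0: P_y − 35.82·3.5 − 15 = 0 → P_y = 140.4 kN.
ΣM about P: M_P − (35.82·3.5)·2.75 − 15·4.7 = 0 → M_P = 415.3 kN·m.

P_x = 0, P_y = 140.4 kN, M_P = 415.3 kN·m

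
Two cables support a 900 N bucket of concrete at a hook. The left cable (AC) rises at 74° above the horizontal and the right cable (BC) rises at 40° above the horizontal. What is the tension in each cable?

T_AC = 754.7 N, T_BC = 271.6 N

ΣF_x = 0: −T_AC·cos74° + T_BC·cos40° = 0 → T_BC = 0.359819·T_AC.
ΣF_y = 0: T_AC·sin74° + T_BC·sin40° = 900.
Substitute: T_AC·(0.961262 + 0.359819·0.642788) = 900 → T_AC = 754.686 ≈ 754.7 N.
Then T_BC = 0.359819 × 754.686 = 271.6 N.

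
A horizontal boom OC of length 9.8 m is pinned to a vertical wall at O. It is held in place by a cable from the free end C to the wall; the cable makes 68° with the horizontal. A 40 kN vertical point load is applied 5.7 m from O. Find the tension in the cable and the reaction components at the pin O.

T = 25.09 kN, O_x = 9.400 kN, O_y = 16.73 kN

ΣM about O: T·sin68°·9.8 − 40·5.7 = 0 → T = 228/(9.8·0.927184) = 25.0924 ≈ 25.09 kN.
ΣF_x = 0: O_x − T·cos68° = 0 → O_x = 25.0924 × 0.374607 = 9.400 kN.
ΣF_y = 0: O_y + T·sin68° − 40 = 0 → O_y = 40 − 25.0924 × 0.927184 = 16.73 kN.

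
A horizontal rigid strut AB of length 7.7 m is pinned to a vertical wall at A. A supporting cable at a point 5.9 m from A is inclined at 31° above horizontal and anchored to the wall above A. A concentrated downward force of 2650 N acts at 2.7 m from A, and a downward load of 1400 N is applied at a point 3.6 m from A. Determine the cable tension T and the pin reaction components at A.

ΣM about A: T·sin31°·5.9 − 2650·2.7 − 1400·3.6 = 0 → T = 12195/(5.9·0.515038) = 4013.2 ≈ 4013 N.
ΣF_x = 0: A_x − T·cos31° = 0 → A_x = 4013.2 × 0.857167 = 3440 N.
ΣF_y = 0: A_y + T·sin31° − 2650 − 1400 = 0 → A_y = 4050 − 4013.2 × 0.515038 = 1983 N.

T = 4013 N, A_x = 3440 N, A_y = 1983 N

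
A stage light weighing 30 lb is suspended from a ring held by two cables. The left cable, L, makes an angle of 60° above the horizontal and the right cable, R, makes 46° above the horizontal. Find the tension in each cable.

T_L = 21.68 lb, T_R = 15.60 lb

ΣF_x = 0: −T_L·cos60° + T_R·cos46° = 0 → T_R = 0.719778·T_L.
ΣF_y = 0: T_L·sin60° + T_R·sin46° = 30.
Substitute: T_L·(0.866025 + 0.719778·0.71934) = 30 → T_L = 21.6796 ≈ 21.68 lb.
Then T_R = 0.719778 × 21.6796 = 15.60 lb.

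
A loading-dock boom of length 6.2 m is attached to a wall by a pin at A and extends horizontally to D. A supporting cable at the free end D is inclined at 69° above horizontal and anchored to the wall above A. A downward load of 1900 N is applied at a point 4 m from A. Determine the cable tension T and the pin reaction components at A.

T = 1313 N, A_x = 470.5 N, A_y = 674.2 N

ΣM about A: T·sin69°·6.2 − 1900·4 = 0 → T = 7600/(6.2·0.93358) = 1313.02 ≈ 1313 N.
ΣF_x = 0: A_x − T·cos69° = 0 → A_x = 1313.02 × 0.358368 = 470.5 N.
ΣF_y = 0: A_y + T·sin69° − 1900 = 0 → A_y = 1900 − 1313.02 × 0.93358 = 674.2 N.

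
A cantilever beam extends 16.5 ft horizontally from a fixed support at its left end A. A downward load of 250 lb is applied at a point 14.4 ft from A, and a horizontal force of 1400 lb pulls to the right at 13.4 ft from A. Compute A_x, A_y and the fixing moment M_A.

A_x = -1400 lb, A_y = 250.0 lb, M_A = 3600 lb·ft

ΣF_x = 0: A_x + 1400 = 0 → A_x = -1400 lb.
ΣF_y = 0: A_y − 250 = 0 → A_y = 250.0 lb.
ΣM about A: M_A − 250·14.4 = 0 → M_A = 3600 lb·ft.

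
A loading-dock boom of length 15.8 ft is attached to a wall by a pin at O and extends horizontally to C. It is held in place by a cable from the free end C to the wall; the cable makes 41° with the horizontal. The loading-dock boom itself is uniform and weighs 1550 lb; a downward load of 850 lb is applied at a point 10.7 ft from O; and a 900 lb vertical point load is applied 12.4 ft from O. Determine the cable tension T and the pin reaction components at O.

ΣM about O: T·sin41°·15.8 − 1550·7.9 − 850·10.7 − 900·12.4 = 0 → T = 32500/(15.8·0.656059) = 3135.33 ≈ 3135 lb.
ΣF_x = 0: O_x − T·cos41° = 0 → O_x = 3135.33 × 0.75471 = 2366 lb.
ΣF_y = 0: O_y + T·sin41° − 1550 − 850 − 900 = 0 → O_y = 3300 − 3135.33 × 0.656059 = 1243 lb.

T = 3135 lb, O_x = 2366 lb, O_y = 1243 lb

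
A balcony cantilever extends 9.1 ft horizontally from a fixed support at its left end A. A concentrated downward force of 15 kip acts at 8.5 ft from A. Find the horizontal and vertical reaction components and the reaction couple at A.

ΣF_x = 0: A_x = 0.
ΣF_y = 0: A_y − 15 = 0 → A_y = 15.00 kip.
ΣM about A: M_A − 15·8.5 = 0 → M_A = 127.5 kip·ft.

A_x = 0, A_y = 15.00 kip, M_A = 127.5 kip·ft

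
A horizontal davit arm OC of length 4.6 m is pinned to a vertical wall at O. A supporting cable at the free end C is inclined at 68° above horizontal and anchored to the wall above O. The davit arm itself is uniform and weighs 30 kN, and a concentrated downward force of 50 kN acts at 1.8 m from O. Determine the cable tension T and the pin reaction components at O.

ΣM about O: T·sin68°·4.6 − 30·2.3 − 50·1.8 = 0 → T = 159/(4.6·0.927184) = 37.2798 ≈ 37.28 kN.
ΣF_x = 0: O_x − T·cos68° = 0 → O_x = 37.2798 × 0.374607 = 13.97 kN.
ΣF_y = 0: O_y + T·sin68° − 30 − 50 = 0 → O_y = 80 − 37.2798 × 0.927184 = 45.43 kN.

T = 37.28 kN, O_x = 13.97 kN, O_y = 45.43 kN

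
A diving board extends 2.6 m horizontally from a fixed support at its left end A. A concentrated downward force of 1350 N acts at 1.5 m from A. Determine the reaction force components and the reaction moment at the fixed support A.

A_x = 0, A_y = 1350 N, M_A = 2025 N·m

ΣF_x = 0: A_x = 0.
ΣF_y = 0: A_y − 1350 = 0 → A_y = 1350 N.
ΣM about A: M_A − 1350·1.5 = 0 → M_A = 2025 N·m.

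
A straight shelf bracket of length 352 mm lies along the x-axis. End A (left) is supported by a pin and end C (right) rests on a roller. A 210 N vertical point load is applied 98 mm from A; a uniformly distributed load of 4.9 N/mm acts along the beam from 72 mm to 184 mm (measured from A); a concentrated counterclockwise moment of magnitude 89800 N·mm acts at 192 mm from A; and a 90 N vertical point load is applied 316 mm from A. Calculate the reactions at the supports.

Resultant of the distributed load: 4.9 × 112 = 548.8 N at 128 mm from A.
Taking moments about A: C_y·352 − 210·98 − (4.9·112)·128 + 89800 − 90·316 = 0 → C_y = 29466.4/352 = 83.7114 ≈ 83.71 N.
ΣF_y = 0: A_y + 83.7114 − 210 − 4.9·112 − 90 = 0 → A_y = 765.1 N.
ΣF_x = 0: no horizontal applied forces, so A_x = 0.

A_x = 0, A_y = 765.1 N, C_y = 83.71 N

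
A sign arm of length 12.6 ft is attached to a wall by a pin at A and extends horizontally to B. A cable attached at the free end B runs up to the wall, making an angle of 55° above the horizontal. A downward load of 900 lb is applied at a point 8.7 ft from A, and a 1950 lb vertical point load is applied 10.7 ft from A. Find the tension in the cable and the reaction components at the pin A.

T = 2780 lb, A_x = 1595 lb, A_y = 572.6 lb

ΣM about A: T·sin55°·12.6 − 900·8.7 − 1950·10.7 = 0 → T = 28695/(12.6·0.819152) = 2780.17 ≈ 2780 lb.
ΣF_x = 0: A_x − T·cos55° = 0 → A_x = 2780.17 × 0.573576 = 1595 lb.
ΣF_y = 0: A_y + T·sin55° − 900 − 1950 = 0 → A_y = 2850 − 2780.17 × 0.819152 = 572.6 lb.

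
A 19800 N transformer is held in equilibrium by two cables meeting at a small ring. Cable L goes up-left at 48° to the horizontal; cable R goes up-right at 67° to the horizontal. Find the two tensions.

ΣF_x = 0: −T_L·cos48° + T_R·cos67° = 0 → T_R = 1.71251·T_L.
ΣF_y = 0: T_L·sin48° + T_R·sin67° = 19800.
Substitute: T_L·(0.743145 + 1.71251·0.920505) = 19800 → T_L = 8536.25 ≈ 8536 N.
Then T_R = 1.71251 × 8536.25 = 14620 N.

T_L = 8536 N, T_R = 14620 N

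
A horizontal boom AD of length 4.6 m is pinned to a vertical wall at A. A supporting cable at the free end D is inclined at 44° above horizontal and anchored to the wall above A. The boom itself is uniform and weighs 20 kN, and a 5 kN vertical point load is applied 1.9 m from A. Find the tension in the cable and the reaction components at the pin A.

T = 17.37 kN, A_x = 12.49 kN, A_y = 12.93 kN

ΣM about A: T·sin44°·4.6 − 20·2.3 − 5·1.9 = 0 → T = 55.5/(4.6·0.694658) = 17.3686 ≈ 17.37 kN.
ΣF_x = 0: A_x − T·cos44° = 0 → A_x = 17.3686 × 0.71934 = 12.49 kN.
ΣF_y = 0: A_y + T·sin44° − 20 − 5 = 0 → A_y = 25 − 17.3686 × 0.694658 = 12.93 kN.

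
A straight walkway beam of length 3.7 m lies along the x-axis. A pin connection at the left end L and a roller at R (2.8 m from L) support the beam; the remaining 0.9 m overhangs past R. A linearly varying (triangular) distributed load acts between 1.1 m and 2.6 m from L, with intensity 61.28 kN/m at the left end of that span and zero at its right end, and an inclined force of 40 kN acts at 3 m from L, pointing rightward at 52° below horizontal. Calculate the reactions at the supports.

L_x = -24.63 kN, L_y = 17.45 kN, R_y = 60.03 kN

Resultant of the triangular load: ½ × 61.28 × 1.5 = 45.96 kN, acting at 1.6 m from L (one-third of the span from the peak).
ΣM about L: R_y·2.8 − (½·61.28·1.5)·1.6 − 40·sin52°·3 = 0 → R_y = 168.097/2.8 = 60.0346 ≈ 60.03 kN.
ΣF_y = 0: L_y + 60.0346 − ½·61.28·1.5 − 40·sin52° = 0 → L_y = 17.45 kN.
ΣF_x = 0: L_x + 40·cos52° = 0 → L_x = -24.63 kN.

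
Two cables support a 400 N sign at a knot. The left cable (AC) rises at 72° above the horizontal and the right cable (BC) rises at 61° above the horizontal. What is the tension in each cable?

ΣF_x = 0: −T_AC·cos72° + T_BC·cos61° = 0 → T_BC = 0.637399·T_AC.
ΣF_y = 0: T_AC·sin72° + T_BC·sin61° = 400.
Substitute: T_AC·(0.951057 + 0.637399·0.87462) = 400 → T_AC = 265.157 ≈ 265.2 N.
Then T_BC = 0.637399 × 265.157 = 169.0 N.

T_AC = 265.2 N, T_BC = 169.0 N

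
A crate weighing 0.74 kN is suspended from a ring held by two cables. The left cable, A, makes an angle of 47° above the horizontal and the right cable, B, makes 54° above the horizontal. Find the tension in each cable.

ΣF_x = 0: −T_A·cos47° + T_B·cos54° = 0 → T_B = 1.16028·T_A.
ΣF_y = 0: T_A·sin47° + T_B·sin54° = 0.74.
Substitute: T_A·(0.731354 + 1.16028·0.809017) = 0.74 → T_A = 0.443103 ≈ 0.4431 kN.
Then T_B = 1.16028 × 0.443103 = 0.5141 kN.

T_A = 0.4431 kN, T_B = 0.5141 kN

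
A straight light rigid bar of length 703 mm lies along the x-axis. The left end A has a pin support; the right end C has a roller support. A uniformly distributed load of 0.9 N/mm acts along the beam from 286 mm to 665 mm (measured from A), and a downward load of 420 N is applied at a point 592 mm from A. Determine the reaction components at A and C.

Resultant of the distributed load: 0.9 × 379 = 341.1 N at 475.5 mm from A.
Moments about A: C_y·703 − (0.9·379)·475.5 − 420·592 = 0 → C_y = 410833.05/703 = 584.4 N.
ΣF_y = 0: A_y + 584.4 − 0.9·379 − 420 = 0 → A_y = 176.7 N.
ΣF_x = 0: no horizontal applied forces, so A_x = 0.

A_x = 0, A_y = 176.7 N, C_y = 584.4 N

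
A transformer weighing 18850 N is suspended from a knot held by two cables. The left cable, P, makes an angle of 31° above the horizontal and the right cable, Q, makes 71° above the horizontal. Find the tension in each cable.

ΣF_x = 0: −T_P·cos31° + T_Q·cos71° = 0 → T_Q = 2.63284·T_P.
ΣF_y = 0: T_P·sin31° + T_Q·sin71° = 18850.
Substitute: T_P·(0.515038 + 2.63284·0.945519) = 18850 → T_P = 6274.05 ≈ 6274 N.
Then T_Q = 2.63284 × 6274.05 = 16520 N.

T_P = 6274 N, T_Q = 16520 N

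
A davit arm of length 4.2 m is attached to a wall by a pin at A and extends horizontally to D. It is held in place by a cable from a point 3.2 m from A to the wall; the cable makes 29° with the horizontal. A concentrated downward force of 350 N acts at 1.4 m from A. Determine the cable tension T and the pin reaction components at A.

ΣM about A: T·sin29°·3.2 − 350·1.4 = 0 → T = 490/(3.2·0.48481) = 315.845 ≈ 315.8 N.
ΣF_x = 0: A_x − T·cos29° = 0 → A_x = 315.845 × 0.87462 = 276.2 N.
ΣF_y = 0: A_y + T·sin29° − 350 = 0 → A_y = 350 − 315.845 × 0.48481 = 196.9 N.

T = 315.8 N, A_x = 276.2 N, A_y = 196.9 N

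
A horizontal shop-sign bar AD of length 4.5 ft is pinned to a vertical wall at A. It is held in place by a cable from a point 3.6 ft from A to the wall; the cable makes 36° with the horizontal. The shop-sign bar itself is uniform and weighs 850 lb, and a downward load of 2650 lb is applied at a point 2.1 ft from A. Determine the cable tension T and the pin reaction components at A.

ΣM about A: T·sin36°·3.6 − 850·2.25 − 2650·2.1 = 0 → T = 7477.5/(3.6·0.587785) = 3533.75 ≈ 3534 lb.
ΣF_x = 0: A_x − T·cos36° = 0 → A_x = 3533.75 × 0.809017 = 2859 lb.
ΣF_y = 0: A_y + T·sin36° − 850 − 2650 = 0 → A_y = 3500 − 3533.75 × 0.587785 = 1423 lb.

T = 3534 lb, A_x = 2859 lb, A_y = 1423 lb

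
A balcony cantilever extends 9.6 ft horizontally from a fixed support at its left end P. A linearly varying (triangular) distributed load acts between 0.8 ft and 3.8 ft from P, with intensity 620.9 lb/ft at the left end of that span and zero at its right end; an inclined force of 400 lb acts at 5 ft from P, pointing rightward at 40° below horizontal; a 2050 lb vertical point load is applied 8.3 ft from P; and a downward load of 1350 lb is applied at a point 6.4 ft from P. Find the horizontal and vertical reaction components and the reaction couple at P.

P_x = -306.4 lb, P_y = 4588 lb, M_P = 28620 lb·ft

Resultant of the triangular load: ½ × 620.9 × 3 = 931.35 lb, acting at 1.8 ft from P (one-third of the span from the peak).
ΣF_x = 0: P_x + 400·cos40° = 0 → P_x = -306.4 lb.
ΣF_y = 0: P_y − ½·620.9·3 − 400·sin40° − 2050 − 1350 = 0 → P_y = 4588 lb.
ΣM about P: M_P − (½·620.9·3)·1.8 − 400·sin40°·5 − 2050·8.3 − 1350·6.4 = 0 → M_P = 28620 lb·ft.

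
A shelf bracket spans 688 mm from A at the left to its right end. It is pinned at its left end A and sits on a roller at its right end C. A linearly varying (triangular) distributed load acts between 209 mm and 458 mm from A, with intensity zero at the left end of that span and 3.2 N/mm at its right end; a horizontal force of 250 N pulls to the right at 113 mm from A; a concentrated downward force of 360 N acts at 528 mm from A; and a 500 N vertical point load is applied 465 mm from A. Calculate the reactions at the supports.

A_x = -250.0 N, A_y = 427.0 N, C_y = 831.4 N

Resultant of the triangular load: ½ × 3.2 × 249 = 398.4 N, acting at 375 mm from A (one-third of the span from the peak).
Taking moments about A: C_y·688 − (½·3.2·249)·375 − 360·528 − 500·465 = 0 → C_y = 571980/688 = 831.366 ≈ 831.4 N.
ΣF_y = 0: A_y + 831.366 − ½·3.2·249 − 360 − 500 = 0 → A_y = 427.0 N.
ΣF_x = 0: A_x + 250 = 0 → A_x = -250.0 N.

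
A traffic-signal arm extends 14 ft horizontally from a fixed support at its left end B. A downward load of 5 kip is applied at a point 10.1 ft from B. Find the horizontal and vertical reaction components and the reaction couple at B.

ΣF_x = 0: B_x = 0.
ΣF_y = 0: B_y − 5 = 0 → B_y = 5.000 kip.
ΣM about B: M_B − 5·10.1 = 0 → M_B = 50.50 kip·ft.

B_x = 0, B_y = 5.000 kip, M_B = 50.50 kip·ft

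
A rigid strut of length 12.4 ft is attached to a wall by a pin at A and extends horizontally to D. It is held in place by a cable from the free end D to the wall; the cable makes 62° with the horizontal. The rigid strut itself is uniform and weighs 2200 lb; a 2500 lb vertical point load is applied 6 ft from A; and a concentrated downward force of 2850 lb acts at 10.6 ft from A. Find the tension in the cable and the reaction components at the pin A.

T = 5375 lb, A_x = 2523 lb, A_y = 2804 lb

ΣM about A: T·sin62°·12.4 − 2200·6.2 − 2500·6 − 2850·10.6 = 0 → T = 58850/(12.4·0.882948) = 5375.14 ≈ 5375 lb.
ΣF_x = 0: A_x − T·cos62° = 0 → A_x = 5375.14 × 0.469472 = 2523 lb.
ΣF_y = 0: A_y + T·sin62° − 2200 − 2500 − 2850 = 0 → A_y = 7550 − 5375.14 × 0.882948 = 2804 lb.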